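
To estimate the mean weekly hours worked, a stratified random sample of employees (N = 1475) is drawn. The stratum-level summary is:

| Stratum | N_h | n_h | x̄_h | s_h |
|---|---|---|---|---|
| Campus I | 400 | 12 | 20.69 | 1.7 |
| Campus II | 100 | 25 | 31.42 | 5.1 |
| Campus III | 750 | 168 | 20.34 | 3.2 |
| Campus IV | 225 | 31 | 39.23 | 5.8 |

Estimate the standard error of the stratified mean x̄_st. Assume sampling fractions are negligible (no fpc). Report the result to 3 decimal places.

V̂(x̄_st) = Σ W_h² s_h²/n_h, with W_h = N_h/N and N = 1475:
  stratum Campus I: (400/1475)²·1.7²/12 = 0.0177114
  stratum Campus II: (100/1475)²·5.1²/25 = 0.00478207
  stratum Campus III: (750/1475)²·3.2²/168 = 0.015759
  stratum Campus IV: (225/1475)²·5.8²/31 = 0.0252508
V̂(x̄_st) = 0.0635033
SE(x̄_st) = √0.0635033 = 0.251999

SE(x̄_st) ≈ 0.252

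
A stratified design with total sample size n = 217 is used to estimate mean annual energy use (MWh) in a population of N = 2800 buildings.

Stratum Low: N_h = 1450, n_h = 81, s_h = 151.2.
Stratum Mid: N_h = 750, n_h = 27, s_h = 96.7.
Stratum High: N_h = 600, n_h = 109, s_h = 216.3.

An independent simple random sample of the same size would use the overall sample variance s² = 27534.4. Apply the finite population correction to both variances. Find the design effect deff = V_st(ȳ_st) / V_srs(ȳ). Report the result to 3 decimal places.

deff ≈ 0.953

V̂(ȳ_st) = Σ W_h² (1 − n_h/N_h) s_h²/n_h, with W_h = N_h/N and N = 2800:
  stratum Low: (1450/2800)²·(1 − 81/1450)·151.2²/81 = 71.4618
  stratum Mid: (750/2800)²·(1 − 27/750)·96.7²/27 = 23.9537
  stratum High: (600/2800)²·(1 − 109/600)·216.3²/109 = 16.1288
V_st = 111.544
V_srs = (1 − 217/2800)·27534.4/217 = 117.053
deff = V_st / V_srs = 111.544/117.053 = 0.9529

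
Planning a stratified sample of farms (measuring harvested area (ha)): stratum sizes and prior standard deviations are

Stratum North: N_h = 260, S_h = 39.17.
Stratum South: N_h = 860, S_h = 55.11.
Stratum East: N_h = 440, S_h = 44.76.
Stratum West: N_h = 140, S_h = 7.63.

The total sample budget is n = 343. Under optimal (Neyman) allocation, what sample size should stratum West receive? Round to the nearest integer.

Neyman allocation: n_h = n · N_h S_h / Σ N_i S_i, with n = 343.
  stratum North: N_h·S_h = 260·39.17 = 10184.20
  stratum South: N_h·S_h = 860·55.11 = 47394.60
  stratum East: N_h·S_h = 440·44.76 = 19694.40
  stratum West: N_h·S_h = 140·7.63 = 1068.20
Σ N_h S_h = 78341.40
n for stratum West = 343·1068.20/78341.40 = 4.677 → 5

5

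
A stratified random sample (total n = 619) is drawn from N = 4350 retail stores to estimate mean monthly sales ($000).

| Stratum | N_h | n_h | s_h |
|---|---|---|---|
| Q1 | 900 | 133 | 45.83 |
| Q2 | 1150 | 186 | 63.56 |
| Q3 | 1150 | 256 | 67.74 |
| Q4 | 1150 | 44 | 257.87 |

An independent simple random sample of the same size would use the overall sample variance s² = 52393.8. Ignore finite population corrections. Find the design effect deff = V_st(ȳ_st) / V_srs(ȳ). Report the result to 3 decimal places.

V̂(ȳ_st) = Σ W_h² s_h²/n_h, with W_h = N_h/N and N = 4350:
  stratum Q1: (900/4350)²·45.83²/133 = 0.676012
  stratum Q2: (1150/4350)²·63.56²/186 = 1.518
  stratum Q3: (1150/4350)²·67.74²/256 = 1.25276
  stratum Q4: (1150/4350)²·257.87²/44 = 105.625
V_st = 109.072
V_srs = s²/n = 52393.8/619 = 84.6426
deff = V_st / V_srs = 109.072/84.6426 = 1.2886

deff ≈ 1.289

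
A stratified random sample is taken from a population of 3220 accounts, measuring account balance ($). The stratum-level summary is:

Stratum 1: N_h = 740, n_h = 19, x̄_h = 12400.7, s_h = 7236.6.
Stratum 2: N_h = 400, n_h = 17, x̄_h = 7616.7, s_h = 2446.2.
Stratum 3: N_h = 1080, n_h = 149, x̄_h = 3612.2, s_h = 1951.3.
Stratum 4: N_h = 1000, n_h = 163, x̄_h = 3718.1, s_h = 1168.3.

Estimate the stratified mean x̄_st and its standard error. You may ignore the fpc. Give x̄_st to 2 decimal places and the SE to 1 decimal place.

x̄_st = Σ W_h x̄_h = (740·12400.7 + 400·7616.7 + 1080·3612.2 + 1000·3718.1)/3220 = 6162.25901
V̂(x̄_st) = Σ W_h² s_h²/n_h, with W_h = N_h/N and N = 3220:
  stratum 1: (740/3220)²·7236.6²/19 = 145568
  stratum 2: (400/3220)²·2446.2²/17 = 5431.79
  stratum 3: (1080/3220)²·1951.3²/149 = 2874.73
  stratum 4: (1000/3220)²·1168.3²/163 = 807.624
V̂(x̄_st) = 154683
SE(x̄_st) = √154683 = 393.297

x̄_st ≈ 6162.26, SE ≈ 393.3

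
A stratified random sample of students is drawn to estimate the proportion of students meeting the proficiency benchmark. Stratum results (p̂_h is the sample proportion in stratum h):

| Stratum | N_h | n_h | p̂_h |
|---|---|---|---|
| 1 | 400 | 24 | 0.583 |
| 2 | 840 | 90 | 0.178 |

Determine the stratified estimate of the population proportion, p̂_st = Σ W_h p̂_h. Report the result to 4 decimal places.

N = 1240; stratum weights W_h = N_h/N.
p̂_st = Σ W_h p̂_h = (400·0.583 + 840·0.178)/1240 = 0.30865

p̂_st ≈ 0.3086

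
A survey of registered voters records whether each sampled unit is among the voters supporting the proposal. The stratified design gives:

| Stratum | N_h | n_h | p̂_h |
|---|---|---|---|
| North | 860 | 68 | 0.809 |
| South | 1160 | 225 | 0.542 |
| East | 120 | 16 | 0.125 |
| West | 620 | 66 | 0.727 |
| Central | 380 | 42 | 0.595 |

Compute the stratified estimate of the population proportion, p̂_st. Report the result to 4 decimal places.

p̂_st ≈ 0.6421

N = 3140; stratum weights W_h = N_h/N.
p̂_st = Σ W_h p̂_h = (860·0.809 + 1160·0.542 + 120·0.125 + 620·0.727 + 380·0.595)/3140 = 0.64213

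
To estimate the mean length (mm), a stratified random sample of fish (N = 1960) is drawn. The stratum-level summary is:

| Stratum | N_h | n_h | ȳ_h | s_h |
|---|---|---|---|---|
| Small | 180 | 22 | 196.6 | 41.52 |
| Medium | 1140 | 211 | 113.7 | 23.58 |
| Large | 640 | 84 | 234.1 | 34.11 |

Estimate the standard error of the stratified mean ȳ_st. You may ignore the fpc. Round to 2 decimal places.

SE(ȳ_st) ≈ 1.74

V̂(ȳ_st) = Σ W_h² s_h²/n_h, with W_h = N_h/N and N = 1960:
  stratum Small: (180/1960)²·41.52²/22 = 0.660883
  stratum Medium: (1140/1960)²·23.58²/211 = 0.891462
  stratum Large: (640/1960)²·34.11²/84 = 1.47683
V̂(ȳ_st) = 3.02918
SE(ȳ_st) = √3.02918 = 1.74045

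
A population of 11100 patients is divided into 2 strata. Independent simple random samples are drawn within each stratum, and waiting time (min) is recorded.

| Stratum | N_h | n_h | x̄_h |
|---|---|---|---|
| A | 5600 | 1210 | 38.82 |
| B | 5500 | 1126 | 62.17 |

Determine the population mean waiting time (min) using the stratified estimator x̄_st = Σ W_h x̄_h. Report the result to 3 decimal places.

N = Σ N_h = 11100. Stratum weights W_h = N_h/N.
x̄_st = (5600·38.82 + 5500·62.17) / 11100 = 50.38982

x̄_st ≈ 50.390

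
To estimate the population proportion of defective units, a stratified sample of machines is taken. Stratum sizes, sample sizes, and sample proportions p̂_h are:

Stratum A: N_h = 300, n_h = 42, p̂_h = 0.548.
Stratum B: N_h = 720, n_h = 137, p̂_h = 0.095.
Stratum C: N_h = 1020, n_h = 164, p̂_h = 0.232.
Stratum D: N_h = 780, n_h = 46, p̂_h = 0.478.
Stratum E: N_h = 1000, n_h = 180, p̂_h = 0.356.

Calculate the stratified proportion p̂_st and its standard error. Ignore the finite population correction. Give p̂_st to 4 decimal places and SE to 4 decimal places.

p̂_st ≈ 0.3137, SE ≈ 0.0214

N = 3820; stratum weights W_h = N_h/N.
p̂_st = Σ W_h p̂_h = (300·0.548 + 720·0.095 + 1020·0.232 + 780·0.478 + 1000·0.356)/3820 = 0.31369
V̂(p̂_st) = Σ W_h² p̂_h(1−p̂_h)/(n_h−1):
  stratum A: (300/3820)²·0.548·0.452/41 = 3.72607e-05
  stratum B: (720/3820)²·0.095·0.905/136 = 2.2458e-05
  stratum C: (1020/3820)²·0.232·0.768/163 = 7.79355e-05
  stratum D: (780/3820)²·0.478·0.522/45 = 0.000231179
  stratum E: (1000/3820)²·0.356·0.644/179 = 8.7772e-05
V̂(p̂_st) = 0.000456605; SE = √V̂ = 0.0213683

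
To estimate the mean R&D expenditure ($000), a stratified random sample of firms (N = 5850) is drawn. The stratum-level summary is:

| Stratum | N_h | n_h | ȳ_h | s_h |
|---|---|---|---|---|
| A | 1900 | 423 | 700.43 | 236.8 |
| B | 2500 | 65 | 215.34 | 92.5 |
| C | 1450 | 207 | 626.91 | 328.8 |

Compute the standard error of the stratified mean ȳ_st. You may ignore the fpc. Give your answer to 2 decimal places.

SE(ȳ_st) ≈ 8.37

V̂(ȳ_st) = Σ W_h² s_h²/n_h, with W_h = N_h/N and N = 5850:
  stratum A: (1900/5850)²·236.8²/423 = 13.9836
  stratum B: (2500/5850)²·92.5²/65 = 24.0402
  stratum C: (1450/5850)²·328.8²/207 = 32.0861
V̂(ȳ_st) = 70.1099
SE(ȳ_st) = √70.1099 = 8.37317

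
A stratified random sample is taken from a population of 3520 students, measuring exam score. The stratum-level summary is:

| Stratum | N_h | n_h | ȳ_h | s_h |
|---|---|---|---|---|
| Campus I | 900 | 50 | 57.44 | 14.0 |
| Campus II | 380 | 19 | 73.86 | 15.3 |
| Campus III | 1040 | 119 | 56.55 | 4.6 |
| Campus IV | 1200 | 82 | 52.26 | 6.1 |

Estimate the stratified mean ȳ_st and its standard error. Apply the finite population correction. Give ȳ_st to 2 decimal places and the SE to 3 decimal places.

ȳ_st ≈ 57.18, SE ≈ 0.664

ȳ_st = Σ W_h ȳ_h = (900·57.44 + 380·73.86 + 1040·56.55 + 1200·52.26)/3520 = 57.18375
V̂(ȳ_st) = Σ W_h² (1 − n_h/N_h) s_h²/n_h, with W_h = N_h/N and N = 3520:
  stratum Campus I: (900/3520)²·(1 − 50/900)·14.0²/50 = 0.242026
  stratum Campus II: (380/3520)²·(1 − 19/380)·15.3²/19 = 0.136406
  stratum Campus III: (1040/3520)²·(1 − 119/1040)·4.6²/119 = 0.013746
  stratum Campus IV: (1200/3520)²·(1 − 82/1200)·6.1²/82 = 0.0491342
V̂(ȳ_st) = 0.441313
SE(ȳ_st) = √0.441313 = 0.664314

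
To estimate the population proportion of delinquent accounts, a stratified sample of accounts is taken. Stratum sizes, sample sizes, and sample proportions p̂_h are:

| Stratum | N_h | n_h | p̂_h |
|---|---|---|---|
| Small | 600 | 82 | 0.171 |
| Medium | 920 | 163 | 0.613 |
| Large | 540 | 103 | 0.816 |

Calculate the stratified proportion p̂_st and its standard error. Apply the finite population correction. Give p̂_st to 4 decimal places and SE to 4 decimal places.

N = 2060; stratum weights W_h = N_h/N.
p̂_st = Σ W_h p̂_h = (600·0.171 + 920·0.613 + 540·0.816)/2060 = 0.53748
V̂(p̂_st) = Σ W_h² (1 − n_h/N_h) p̂_h(1−p̂_h)/(n_h−1):
  stratum Small: (600/2060)²·(1 − 82/600)·0.171·0.829/81 = 0.000128178
  stratum Medium: (920/2060)²·(1 − 163/920)·0.613·0.387/162 = 0.000240329
  stratum Large: (540/2060)²·(1 − 103/540)·0.816·0.184/102 = 8.18556e-05
V̂(p̂_st) = 0.000450362; SE = √V̂ = 0.0212217

p̂_st ≈ 0.5375, SE ≈ 0.0212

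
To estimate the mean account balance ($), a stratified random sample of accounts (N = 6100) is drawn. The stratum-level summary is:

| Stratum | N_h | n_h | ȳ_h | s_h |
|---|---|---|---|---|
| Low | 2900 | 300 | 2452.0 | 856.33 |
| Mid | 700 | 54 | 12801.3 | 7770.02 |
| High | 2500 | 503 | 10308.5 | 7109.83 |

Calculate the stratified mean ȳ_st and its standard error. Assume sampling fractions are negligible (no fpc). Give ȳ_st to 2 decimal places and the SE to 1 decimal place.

ȳ_st ≈ 6859.50, SE ≈ 179.3

ȳ_st = Σ W_h ȳ_h = (2900·2452.0 + 700·12801.3 + 2500·10308.5)/6100 = 6859.50164
V̂(ȳ_st) = Σ W_h² s_h²/n_h, with W_h = N_h/N and N = 6100:
  stratum Low: (2900/6100)²·856.33²/300 = 552.456
  stratum Mid: (700/6100)²·7770.02²/54 = 14722.7
  stratum High: (2500/6100)²·7109.83²/503 = 16879.9
V̂(ȳ_st) = 32155.1
SE(ȳ_st) = √32155.1 = 179.318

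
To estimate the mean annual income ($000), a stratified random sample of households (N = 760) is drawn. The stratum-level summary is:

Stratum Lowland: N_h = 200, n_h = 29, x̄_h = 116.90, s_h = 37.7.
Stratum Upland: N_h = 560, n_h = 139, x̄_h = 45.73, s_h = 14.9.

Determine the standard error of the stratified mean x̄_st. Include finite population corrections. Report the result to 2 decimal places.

V̂(x̄_st) = Σ W_h² (1 − n_h/N_h) s_h²/n_h, with W_h = N_h/N and N = 760:
  stratum Lowland: (200/760)²·(1 − 29/200)·37.7²/29 = 2.90191
  stratum Upland: (560/760)²·(1 − 139/560)·14.9²/139 = 0.65193
V̂(x̄_st) = 3.55384
SE(x̄_st) = √3.55384 = 1.88516

SE(x̄_st) ≈ 1.89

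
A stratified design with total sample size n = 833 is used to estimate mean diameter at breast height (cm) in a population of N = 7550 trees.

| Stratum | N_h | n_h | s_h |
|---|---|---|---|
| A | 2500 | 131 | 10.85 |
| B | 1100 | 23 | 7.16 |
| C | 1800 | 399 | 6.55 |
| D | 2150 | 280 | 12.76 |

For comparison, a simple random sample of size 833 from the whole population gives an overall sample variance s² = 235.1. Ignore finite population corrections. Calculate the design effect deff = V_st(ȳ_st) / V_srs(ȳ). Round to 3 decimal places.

deff ≈ 0.705

V̂(ȳ_st) = Σ W_h² s_h²/n_h, with W_h = N_h/N and N = 7550:
  stratum A: (2500/7550)²·10.85²/131 = 0.0985313
  stratum B: (1100/7550)²·7.16²/23 = 0.047314
  stratum C: (1800/7550)²·6.55²/399 = 0.00611168
  stratum D: (2150/7550)²·12.76²/280 = 0.0471548
V_st = 0.199112
V_srs = s²/n = 235.1/833 = 0.282233
deff = V_st / V_srs = 0.199112/0.282233 = 0.7055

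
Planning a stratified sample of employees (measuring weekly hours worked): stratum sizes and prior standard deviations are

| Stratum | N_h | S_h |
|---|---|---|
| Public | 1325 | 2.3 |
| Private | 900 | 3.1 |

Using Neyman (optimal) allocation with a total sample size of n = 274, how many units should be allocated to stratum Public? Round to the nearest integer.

143

Neyman allocation: n_h = n · N_h S_h / Σ N_i S_i, with n = 274.
  stratum Public: N_h·S_h = 1325·2.3 = 3047.50
  stratum Private: N_h·S_h = 900·3.1 = 2790.00
Σ N_h S_h = 5837.50
n for stratum Public = 274·3047.50/5837.50 = 143.043 → 143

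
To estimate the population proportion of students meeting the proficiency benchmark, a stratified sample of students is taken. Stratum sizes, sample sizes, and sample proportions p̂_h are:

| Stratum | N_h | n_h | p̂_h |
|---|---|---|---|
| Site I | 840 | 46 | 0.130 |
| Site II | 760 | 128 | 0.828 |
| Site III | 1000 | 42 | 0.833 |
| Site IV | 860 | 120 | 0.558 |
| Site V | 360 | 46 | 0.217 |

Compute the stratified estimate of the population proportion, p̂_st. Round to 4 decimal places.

p̂_st ≈ 0.5575

N = 3820; stratum weights W_h = N_h/N.
p̂_st = Σ W_h p̂_h = (840·0.130 + 760·0.828 + 1000·0.833 + 860·0.558 + 360·0.217)/3820 = 0.55746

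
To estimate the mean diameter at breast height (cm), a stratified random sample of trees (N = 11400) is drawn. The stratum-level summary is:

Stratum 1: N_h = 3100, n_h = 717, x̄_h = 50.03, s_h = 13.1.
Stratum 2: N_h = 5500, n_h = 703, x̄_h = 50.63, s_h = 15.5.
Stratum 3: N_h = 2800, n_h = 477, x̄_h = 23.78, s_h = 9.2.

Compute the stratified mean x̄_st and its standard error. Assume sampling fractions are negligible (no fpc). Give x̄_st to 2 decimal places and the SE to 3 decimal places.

x̄_st ≈ 43.87, SE ≈ 0.329

x̄_st = Σ W_h x̄_h = (3100·50.03 + 5500·50.63 + 2800·23.78)/11400 = 43.87211
V̂(x̄_st) = Σ W_h² s_h²/n_h, with W_h = N_h/N and N = 11400:
  stratum 1: (3100/11400)²·13.1²/717 = 0.0176985
  stratum 2: (5500/11400)²·15.5²/703 = 0.079547
  stratum 3: (2800/11400)²·9.2²/477 = 0.0107044
V̂(x̄_st) = 0.10795
SE(x̄_st) = √0.10795 = 0.328557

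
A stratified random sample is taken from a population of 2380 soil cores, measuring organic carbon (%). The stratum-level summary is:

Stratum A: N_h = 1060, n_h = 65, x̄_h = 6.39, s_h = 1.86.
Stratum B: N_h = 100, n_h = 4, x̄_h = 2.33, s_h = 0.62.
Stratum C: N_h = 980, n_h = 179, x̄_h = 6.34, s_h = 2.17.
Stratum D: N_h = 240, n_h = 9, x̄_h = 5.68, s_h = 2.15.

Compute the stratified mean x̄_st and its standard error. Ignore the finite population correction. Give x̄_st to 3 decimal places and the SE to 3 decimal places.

x̄_st ≈ 6.127, SE ≈ 0.143

x̄_st = Σ W_h x̄_h = (1060·6.39 + 100·2.33 + 980·6.34 + 240·5.68)/2380 = 6.12723
V̂(x̄_st) = Σ W_h² s_h²/n_h, with W_h = N_h/N and N = 2380:
  stratum A: (1060/2380)²·1.86²/65 = 0.0105577
  stratum B: (100/2380)²·0.62²/4 = 0.000169656
  stratum C: (980/2380)²·2.17²/179 = 0.00446031
  stratum D: (240/2380)²·2.15²/9 = 0.0052228
V̂(x̄_st) = 0.0204105
SE(x̄_st) = √0.0204105 = 0.142865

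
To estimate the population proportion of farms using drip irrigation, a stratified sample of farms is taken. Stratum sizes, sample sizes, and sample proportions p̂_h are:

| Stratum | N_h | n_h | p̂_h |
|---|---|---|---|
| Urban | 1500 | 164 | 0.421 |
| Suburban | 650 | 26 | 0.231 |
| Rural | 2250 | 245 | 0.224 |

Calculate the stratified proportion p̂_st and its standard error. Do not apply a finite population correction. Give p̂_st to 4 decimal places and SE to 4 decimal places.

N = 4400; stratum weights W_h = N_h/N.
p̂_st = Σ W_h p̂_h = (1500·0.421 + 650·0.231 + 2250·0.224)/4400 = 0.29219
V̂(p̂_st) = Σ W_h² p̂_h(1−p̂_h)/(n_h−1):
  stratum Urban: (1500/4400)²·0.421·0.579/163 = 0.0001738
  stratum Suburban: (650/4400)²·0.231·0.769/25 = 0.000155067
  stratum Rural: (2250/4400)²·0.224·0.776/244 = 0.000186286
V̂(p̂_st) = 0.000515153; SE = √V̂ = 0.022697

p̂_st ≈ 0.2922, SE ≈ 0.0227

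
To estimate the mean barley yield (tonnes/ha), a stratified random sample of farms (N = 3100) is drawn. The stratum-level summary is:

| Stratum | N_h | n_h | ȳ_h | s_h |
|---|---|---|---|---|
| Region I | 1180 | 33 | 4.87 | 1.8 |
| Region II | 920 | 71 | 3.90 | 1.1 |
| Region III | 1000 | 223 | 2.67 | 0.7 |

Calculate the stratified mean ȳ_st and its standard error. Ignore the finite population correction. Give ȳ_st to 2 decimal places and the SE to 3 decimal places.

ȳ_st ≈ 3.87, SE ≈ 0.126

ȳ_st = Σ W_h ȳ_h = (1180·4.87 + 920·3.90 + 1000·2.67)/3100 = 3.87245
V̂(ȳ_st) = Σ W_h² s_h²/n_h, with W_h = N_h/N and N = 3100:
  stratum Region I: (1180/3100)²·1.8²/33 = 0.0142256
  stratum Region II: (920/3100)²·1.1²/71 = 0.001501
  stratum Region III: (1000/3100)²·0.7²/223 = 0.000228648
V̂(ȳ_st) = 0.0159553
SE(ȳ_st) = √0.0159553 = 0.126314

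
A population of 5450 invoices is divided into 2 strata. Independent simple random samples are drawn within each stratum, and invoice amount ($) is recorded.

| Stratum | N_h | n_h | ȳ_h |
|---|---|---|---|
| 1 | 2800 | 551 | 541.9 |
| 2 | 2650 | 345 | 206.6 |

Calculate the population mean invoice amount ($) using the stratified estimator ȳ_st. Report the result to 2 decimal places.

ȳ_st ≈ 378.86

N = Σ N_h = 5450. Stratum weights W_h = N_h/N.
ȳ_st = (2800·541.9 + 2650·206.6) / 5450 = 378.8642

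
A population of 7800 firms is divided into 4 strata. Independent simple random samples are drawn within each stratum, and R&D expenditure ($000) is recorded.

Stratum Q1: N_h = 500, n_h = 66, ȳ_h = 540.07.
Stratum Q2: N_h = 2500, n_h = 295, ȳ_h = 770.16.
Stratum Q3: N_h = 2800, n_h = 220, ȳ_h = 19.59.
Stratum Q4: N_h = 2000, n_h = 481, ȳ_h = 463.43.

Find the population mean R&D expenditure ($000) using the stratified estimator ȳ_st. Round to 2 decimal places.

N = Σ N_h = 7800. Stratum weights W_h = N_h/N.
ȳ_st = (500·540.07 + 2500·770.16 + 2800·19.59 + 2000·463.43) / 7800 = 407.3265

ȳ_st ≈ 407.33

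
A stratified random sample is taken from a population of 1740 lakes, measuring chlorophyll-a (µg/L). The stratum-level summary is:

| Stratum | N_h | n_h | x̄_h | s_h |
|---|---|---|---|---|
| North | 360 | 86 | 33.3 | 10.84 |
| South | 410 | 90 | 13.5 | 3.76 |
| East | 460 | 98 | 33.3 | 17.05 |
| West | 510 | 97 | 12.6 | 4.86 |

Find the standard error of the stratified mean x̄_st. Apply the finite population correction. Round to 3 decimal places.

V̂(x̄_st) = Σ W_h² (1 − n_h/N_h) s_h²/n_h, with W_h = N_h/N and N = 1740:
  stratum North: (360/1740)²·(1 − 86/360)·10.84²/86 = 0.0445159
  stratum South: (410/1740)²·(1 − 90/410)·3.76²/90 = 0.0068072
  stratum East: (460/1740)²·(1 − 98/460)·17.05²/98 = 0.163151
  stratum West: (510/1740)²·(1 − 97/510)·4.86²/97 = 0.0169404
V̂(x̄_st) = 0.231415
SE(x̄_st) = √0.231415 = 0.481056

SE(x̄_st) ≈ 0.481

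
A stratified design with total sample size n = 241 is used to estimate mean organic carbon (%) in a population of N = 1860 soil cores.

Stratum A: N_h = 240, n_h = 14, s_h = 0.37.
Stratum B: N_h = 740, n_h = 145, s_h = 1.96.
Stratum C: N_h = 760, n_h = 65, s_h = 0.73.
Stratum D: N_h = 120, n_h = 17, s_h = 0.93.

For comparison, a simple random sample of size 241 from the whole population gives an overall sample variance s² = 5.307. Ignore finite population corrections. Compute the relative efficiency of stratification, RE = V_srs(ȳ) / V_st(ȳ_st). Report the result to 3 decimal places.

RE ≈ 3.709

V̂(ȳ_st) = Σ W_h² s_h²/n_h, with W_h = N_h/N and N = 1860:
  stratum A: (240/1860)²·0.37²/14 = 0.000162807
  stratum B: (740/1860)²·1.96²/145 = 0.00419355
  stratum C: (760/1860)²·0.73²/65 = 0.00136878
  stratum D: (120/1860)²·0.93²/17 = 0.000211765
V_st = 0.0059369
V_srs = s²/n = 5.307/241 = 0.0220207
Relative efficiency = V_srs / V_st = 0.0220207/0.0059369 = 3.7091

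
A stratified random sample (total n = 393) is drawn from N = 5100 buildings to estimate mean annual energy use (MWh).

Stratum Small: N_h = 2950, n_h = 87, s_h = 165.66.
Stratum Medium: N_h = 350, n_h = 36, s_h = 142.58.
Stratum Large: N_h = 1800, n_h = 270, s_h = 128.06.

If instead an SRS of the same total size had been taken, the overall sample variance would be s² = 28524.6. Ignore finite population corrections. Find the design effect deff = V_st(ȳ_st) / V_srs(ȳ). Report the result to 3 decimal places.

deff ≈ 1.595

V̂(ȳ_st) = Σ W_h² s_h²/n_h, with W_h = N_h/N and N = 5100:
  stratum Small: (2950/5100)²·165.66²/87 = 105.541
  stratum Medium: (350/5100)²·142.58²/36 = 2.65956
  stratum Large: (1800/5100)²·128.06²/270 = 7.56603
V_st = 115.766
V_srs = s²/n = 28524.6/393 = 72.5817
deff = V_st / V_srs = 115.766/72.5817 = 1.5950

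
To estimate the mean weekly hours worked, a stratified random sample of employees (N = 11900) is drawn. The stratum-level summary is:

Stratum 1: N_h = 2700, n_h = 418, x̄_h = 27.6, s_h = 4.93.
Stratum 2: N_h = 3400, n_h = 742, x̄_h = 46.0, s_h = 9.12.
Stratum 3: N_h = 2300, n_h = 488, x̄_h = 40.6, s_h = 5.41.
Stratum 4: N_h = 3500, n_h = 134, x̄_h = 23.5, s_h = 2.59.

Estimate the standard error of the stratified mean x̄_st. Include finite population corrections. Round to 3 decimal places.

SE(x̄_st) ≈ 0.125

V̂(x̄_st) = Σ W_h² (1 − n_h/N_h) s_h²/n_h, with W_h = N_h/N and N = 11900:
  stratum 1: (2700/11900)²·(1 − 418/2700)·4.93²/418 = 0.0025299
  stratum 2: (3400/11900)²·(1 − 742/3400)·9.12²/742 = 0.00715362
  stratum 3: (2300/11900)²·(1 − 488/2300)·5.41²/488 = 0.00176509
  stratum 4: (3500/11900)²·(1 − 134/3500)·2.59²/134 = 0.00416469
V̂(x̄_st) = 0.0156133
SE(x̄_st) = √0.0156133 = 0.124953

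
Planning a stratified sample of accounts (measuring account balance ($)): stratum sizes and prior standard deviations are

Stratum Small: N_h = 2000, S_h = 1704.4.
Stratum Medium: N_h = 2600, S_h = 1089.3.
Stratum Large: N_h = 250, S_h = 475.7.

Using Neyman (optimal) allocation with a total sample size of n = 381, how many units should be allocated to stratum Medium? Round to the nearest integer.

170

Neyman allocation: n_h = n · N_h S_h / Σ N_i S_i, with n = 381.
  stratum Small: N_h·S_h = 2000·1704.4 = 3408800.00
  stratum Medium: N_h·S_h = 2600·1089.3 = 2832180.00
  stratum Large: N_h·S_h = 250·475.7 = 118925.00
Σ N_h S_h = 6359905.00
n for stratum Medium = 381·2832180.00/6359905.00 = 169.666 → 170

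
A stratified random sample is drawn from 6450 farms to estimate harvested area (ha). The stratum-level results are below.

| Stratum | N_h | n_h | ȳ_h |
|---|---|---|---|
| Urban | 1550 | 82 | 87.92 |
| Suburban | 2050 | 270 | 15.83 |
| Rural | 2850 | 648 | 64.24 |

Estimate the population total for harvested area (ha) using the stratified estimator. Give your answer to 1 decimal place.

τ̂_st ≈ 351811.5

τ̂_st = Σ N_h ȳ_h = 1550·87.92 + 2050·15.83 + 2850·64.24 = 351811.5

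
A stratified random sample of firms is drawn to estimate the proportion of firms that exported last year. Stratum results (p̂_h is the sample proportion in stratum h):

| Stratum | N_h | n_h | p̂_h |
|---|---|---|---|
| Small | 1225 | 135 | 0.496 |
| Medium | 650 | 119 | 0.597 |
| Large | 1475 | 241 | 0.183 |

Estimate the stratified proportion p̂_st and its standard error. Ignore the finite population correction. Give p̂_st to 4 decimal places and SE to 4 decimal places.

p̂_st ≈ 0.3778, SE ≈ 0.0211

N = 3350; stratum weights W_h = N_h/N.
p̂_st = Σ W_h p̂_h = (1225·0.496 + 650·0.597 + 1475·0.183)/3350 = 0.37778
V̂(p̂_st) = Σ W_h² p̂_h(1−p̂_h)/(n_h−1):
  stratum Small: (1225/3350)²·0.496·0.504/134 = 0.000249454
  stratum Medium: (650/3350)²·0.597·0.403/118 = 7.67599e-05
  stratum Large: (1475/3350)²·0.183·0.817/240 = 0.000120769
V̂(p̂_st) = 0.000446983; SE = √V̂ = 0.021142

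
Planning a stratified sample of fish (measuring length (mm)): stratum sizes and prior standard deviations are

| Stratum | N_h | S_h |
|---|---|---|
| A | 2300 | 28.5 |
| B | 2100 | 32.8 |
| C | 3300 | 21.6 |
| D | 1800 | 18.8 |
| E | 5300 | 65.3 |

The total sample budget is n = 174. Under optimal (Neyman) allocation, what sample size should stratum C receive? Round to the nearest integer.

Neyman allocation: n_h = n · N_h S_h / Σ N_i S_i, with n = 174.
  stratum A: N_h·S_h = 2300·28.5 = 65550.00
  stratum B: N_h·S_h = 2100·32.8 = 68880.00
  stratum C: N_h·S_h = 3300·21.6 = 71280.00
  stratum D: N_h·S_h = 1800·18.8 = 33840.00
  stratum E: N_h·S_h = 5300·65.3 = 346090.00
Σ N_h S_h = 585640.00
n for stratum C = 174·71280.00/585640.00 = 21.178 → 21

21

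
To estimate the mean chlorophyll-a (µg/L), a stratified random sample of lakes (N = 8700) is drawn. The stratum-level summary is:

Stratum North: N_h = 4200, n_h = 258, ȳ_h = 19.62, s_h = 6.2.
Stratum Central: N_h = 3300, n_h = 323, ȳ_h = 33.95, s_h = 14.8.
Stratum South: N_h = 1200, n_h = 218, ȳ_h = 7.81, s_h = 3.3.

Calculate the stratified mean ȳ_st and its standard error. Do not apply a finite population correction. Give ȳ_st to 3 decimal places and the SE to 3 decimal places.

ȳ_st = Σ W_h ȳ_h = (4200·19.62 + 3300·33.95 + 1200·7.81)/8700 = 23.42655
V̂(ȳ_st) = Σ W_h² s_h²/n_h, with W_h = N_h/N and N = 8700:
  stratum North: (4200/8700)²·6.2²/258 = 0.0347235
  stratum Central: (3300/8700)²·14.8²/323 = 0.0975686
  stratum South: (1200/8700)²·3.3²/218 = 0.000950376
V̂(ȳ_st) = 0.133243
SE(ȳ_st) = √0.133243 = 0.365024

ȳ_st ≈ 23.427, SE ≈ 0.365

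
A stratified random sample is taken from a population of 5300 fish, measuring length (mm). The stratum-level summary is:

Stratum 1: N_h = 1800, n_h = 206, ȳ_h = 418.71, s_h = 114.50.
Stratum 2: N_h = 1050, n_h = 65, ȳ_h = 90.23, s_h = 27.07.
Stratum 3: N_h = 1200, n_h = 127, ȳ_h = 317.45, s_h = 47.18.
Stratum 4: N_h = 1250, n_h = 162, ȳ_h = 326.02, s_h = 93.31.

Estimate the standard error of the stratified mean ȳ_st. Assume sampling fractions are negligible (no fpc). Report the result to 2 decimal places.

SE(ȳ_st) ≈ 3.42

V̂(ȳ_st) = Σ W_h² s_h²/n_h, with W_h = N_h/N and N = 5300:
  stratum 1: (1800/5300)²·114.50²/206 = 7.34069
  stratum 2: (1050/5300)²·27.07²/65 = 0.442476
  stratum 3: (1200/5300)²·47.18²/127 = 0.89851
  stratum 4: (1250/5300)²·93.31²/162 = 2.98958
V̂(ȳ_st) = 11.6713
SE(ȳ_st) = √11.6713 = 3.41632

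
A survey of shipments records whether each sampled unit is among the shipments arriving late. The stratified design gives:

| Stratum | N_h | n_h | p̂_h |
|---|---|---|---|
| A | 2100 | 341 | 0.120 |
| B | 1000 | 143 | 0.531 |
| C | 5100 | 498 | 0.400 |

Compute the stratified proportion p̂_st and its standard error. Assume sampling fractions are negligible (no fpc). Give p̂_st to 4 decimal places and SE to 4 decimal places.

p̂_st ≈ 0.3443, SE ≈ 0.0153

N = 8200; stratum weights W_h = N_h/N.
p̂_st = Σ W_h p̂_h = (2100·0.120 + 1000·0.531 + 5100·0.400)/8200 = 0.34427
V̂(p̂_st) = Σ W_h² p̂_h(1−p̂_h)/(n_h−1):
  stratum A: (2100/8200)²·0.120·0.880/340 = 2.03702e-05
  stratum B: (1000/8200)²·0.531·0.469/142 = 2.60826e-05
  stratum C: (5100/8200)²·0.400·0.600/497 = 0.000186796
V̂(p̂_st) = 0.000233249; SE = √V̂ = 0.0152725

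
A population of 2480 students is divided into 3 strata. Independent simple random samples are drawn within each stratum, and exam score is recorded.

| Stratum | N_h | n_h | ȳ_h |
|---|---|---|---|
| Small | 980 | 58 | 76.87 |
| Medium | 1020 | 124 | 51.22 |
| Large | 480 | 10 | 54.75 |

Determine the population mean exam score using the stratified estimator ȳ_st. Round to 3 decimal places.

ȳ_st ≈ 62.039

N = Σ N_h = 2480. Stratum weights W_h = N_h/N.
ȳ_st = (980·76.87 + 1020·51.22 + 480·54.75) / 2480 = 62.03911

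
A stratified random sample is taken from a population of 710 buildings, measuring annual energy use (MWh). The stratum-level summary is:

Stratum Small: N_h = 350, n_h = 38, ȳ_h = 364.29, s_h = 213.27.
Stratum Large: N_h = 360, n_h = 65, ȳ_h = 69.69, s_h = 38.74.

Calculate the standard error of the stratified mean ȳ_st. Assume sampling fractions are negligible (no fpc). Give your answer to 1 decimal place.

SE(ȳ_st) ≈ 17.2

V̂(ȳ_st) = Σ W_h² s_h²/n_h, with W_h = N_h/N and N = 710:
  stratum Small: (350/710)²·213.27²/38 = 290.868
  stratum Large: (360/710)²·38.74²/65 = 5.936
V̂(ȳ_st) = 296.804
SE(ȳ_st) = √296.804 = 17.228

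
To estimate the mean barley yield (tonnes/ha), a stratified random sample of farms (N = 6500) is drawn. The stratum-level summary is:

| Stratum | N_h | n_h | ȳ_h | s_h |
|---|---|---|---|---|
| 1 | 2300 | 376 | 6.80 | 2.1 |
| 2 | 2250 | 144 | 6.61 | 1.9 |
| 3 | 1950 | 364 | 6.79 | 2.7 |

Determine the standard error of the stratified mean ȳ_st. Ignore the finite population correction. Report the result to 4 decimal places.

V̂(ȳ_st) = Σ W_h² s_h²/n_h, with W_h = N_h/N and N = 6500:
  stratum 1: (2300/6500)²·2.1²/376 = 0.00146852
  stratum 2: (2250/6500)²·1.9²/144 = 0.00300388
  stratum 3: (1950/6500)²·2.7²/364 = 0.00180247
V̂(ȳ_st) = 0.00627488
SE(ȳ_st) = √0.00627488 = 0.0792141

SE(ȳ_st) ≈ 0.0792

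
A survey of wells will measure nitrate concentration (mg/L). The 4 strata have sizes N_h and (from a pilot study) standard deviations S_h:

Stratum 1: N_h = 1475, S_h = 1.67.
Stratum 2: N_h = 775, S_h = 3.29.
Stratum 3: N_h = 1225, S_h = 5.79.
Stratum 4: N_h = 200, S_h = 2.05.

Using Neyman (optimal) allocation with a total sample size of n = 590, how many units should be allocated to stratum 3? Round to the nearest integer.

334

Neyman allocation: n_h = n · N_h S_h / Σ N_i S_i, with n = 590.
  stratum 1: N_h·S_h = 1475·1.67 = 2463.25
  stratum 2: N_h·S_h = 775·3.29 = 2549.75
  stratum 3: N_h·S_h = 1225·5.79 = 7092.75
  stratum 4: N_h·S_h = 200·2.05 = 410.00
Σ N_h S_h = 12515.75
n for stratum 3 = 590·7092.75/12515.75 = 334.357 → 334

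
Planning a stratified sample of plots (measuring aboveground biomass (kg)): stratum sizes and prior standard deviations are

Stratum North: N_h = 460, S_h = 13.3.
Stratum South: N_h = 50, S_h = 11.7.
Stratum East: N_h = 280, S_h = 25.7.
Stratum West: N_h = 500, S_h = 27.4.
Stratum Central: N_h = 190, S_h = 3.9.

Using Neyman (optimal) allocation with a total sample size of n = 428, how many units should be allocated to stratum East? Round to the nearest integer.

Neyman allocation: n_h = n · N_h S_h / Σ N_i S_i, with n = 428.
  stratum North: N_h·S_h = 460·13.3 = 6118.00
  stratum South: N_h·S_h = 50·11.7 = 585.00
  stratum East: N_h·S_h = 280·25.7 = 7196.00
  stratum West: N_h·S_h = 500·27.4 = 13700.00
  stratum Central: N_h·S_h = 190·3.9 = 741.00
Σ N_h S_h = 28340.00
n for stratum East = 428·7196.00/28340.00 = 108.676 → 109

109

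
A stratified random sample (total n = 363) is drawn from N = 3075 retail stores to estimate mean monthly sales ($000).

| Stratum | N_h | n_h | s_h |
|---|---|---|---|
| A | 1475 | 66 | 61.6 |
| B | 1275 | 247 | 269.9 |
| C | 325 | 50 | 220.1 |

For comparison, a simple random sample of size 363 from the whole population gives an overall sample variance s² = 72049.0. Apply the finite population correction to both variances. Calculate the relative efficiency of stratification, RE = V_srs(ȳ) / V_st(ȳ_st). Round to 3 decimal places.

RE ≈ 2.793

V̂(ȳ_st) = Σ W_h² (1 − n_h/N_h) s_h²/n_h, with W_h = N_h/N and N = 3075:
  stratum A: (1475/3075)²·(1 − 66/1475)·61.6²/66 = 12.6366
  stratum B: (1275/3075)²·(1 − 247/1275)·269.9²/247 = 40.881
  stratum C: (325/3075)²·(1 − 50/325)·220.1²/50 = 9.1579
V_st = 62.6755
V_srs = (1 − 363/3075)·72049.0/363 = 175.052
Relative efficiency = V_srs / V_st = 175.052/62.6755 = 2.7930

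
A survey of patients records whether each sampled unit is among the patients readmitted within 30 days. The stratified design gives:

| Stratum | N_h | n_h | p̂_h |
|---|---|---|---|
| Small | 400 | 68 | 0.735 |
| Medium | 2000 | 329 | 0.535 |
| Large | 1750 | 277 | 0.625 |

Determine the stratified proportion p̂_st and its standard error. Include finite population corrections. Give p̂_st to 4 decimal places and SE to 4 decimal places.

N = 4150; stratum weights W_h = N_h/N.
p̂_st = Σ W_h p̂_h = (400·0.735 + 2000·0.535 + 1750·0.625)/4150 = 0.59223
V̂(p̂_st) = Σ W_h² (1 − n_h/N_h) p̂_h(1−p̂_h)/(n_h−1):
  stratum Small: (400/4150)²·(1 − 68/400)·0.735·0.265/67 = 2.24161e-05
  stratum Medium: (2000/4150)²·(1 − 329/2000)·0.535·0.465/328 = 0.000147178
  stratum Large: (1750/4150)²·(1 − 277/1750)·0.625·0.375/276 = 0.0001271
V̂(p̂_st) = 0.000296695; SE = √V̂ = 0.0172248

p̂_st ≈ 0.5922, SE ≈ 0.0172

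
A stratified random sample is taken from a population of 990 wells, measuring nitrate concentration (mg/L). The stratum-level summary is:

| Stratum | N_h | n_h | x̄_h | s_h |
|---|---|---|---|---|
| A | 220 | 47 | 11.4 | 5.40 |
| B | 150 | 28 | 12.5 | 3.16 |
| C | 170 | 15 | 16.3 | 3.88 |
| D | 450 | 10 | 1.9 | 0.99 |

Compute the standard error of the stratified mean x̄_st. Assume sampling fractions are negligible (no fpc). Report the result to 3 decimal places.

V̂(x̄_st) = Σ W_h² s_h²/n_h, with W_h = N_h/N and N = 990:
  stratum A: (220/990)²·5.40²/47 = 0.0306383
  stratum B: (150/990)²·3.16²/28 = 0.00818707
  stratum C: (170/990)²·3.88²/15 = 0.0295937
  stratum D: (450/990)²·0.99²/10 = 0.02025
V̂(x̄_st) = 0.0886691
SE(x̄_st) = √0.0886691 = 0.297774

SE(x̄_st) ≈ 0.298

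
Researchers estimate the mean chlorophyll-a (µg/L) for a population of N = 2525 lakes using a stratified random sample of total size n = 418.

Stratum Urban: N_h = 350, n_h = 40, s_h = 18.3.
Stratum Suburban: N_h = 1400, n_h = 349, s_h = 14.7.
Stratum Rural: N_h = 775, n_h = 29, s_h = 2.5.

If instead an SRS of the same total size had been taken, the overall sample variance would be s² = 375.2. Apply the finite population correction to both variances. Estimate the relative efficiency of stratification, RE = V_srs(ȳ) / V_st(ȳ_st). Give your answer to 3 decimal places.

V̂(ȳ_st) = Σ W_h² (1 − n_h/N_h) s_h²/n_h, with W_h = N_h/N and N = 2525:
  stratum Urban: (350/2525)²·(1 − 40/350)·18.3²/40 = 0.142478
  stratum Suburban: (1400/2525)²·(1 − 349/1400)·14.7²/349 = 0.142895
  stratum Rural: (775/2525)²·(1 − 29/775)·2.5²/29 = 0.0195434
V_st = 0.304917
V_srs = (1 − 418/2525)·375.2/418 = 0.749014
Relative efficiency = V_srs / V_st = 0.749014/0.304917 = 2.4565

RE ≈ 2.456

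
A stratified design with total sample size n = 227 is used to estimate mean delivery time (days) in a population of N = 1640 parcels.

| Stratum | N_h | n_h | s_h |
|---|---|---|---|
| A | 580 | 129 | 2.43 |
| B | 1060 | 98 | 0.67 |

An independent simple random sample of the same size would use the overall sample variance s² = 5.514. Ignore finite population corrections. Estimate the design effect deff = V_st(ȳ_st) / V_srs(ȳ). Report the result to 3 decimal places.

deff ≈ 0.314

V̂(ȳ_st) = Σ W_h² s_h²/n_h, with W_h = N_h/N and N = 1640:
  stratum A: (580/1640)²·2.43²/129 = 0.00572521
  stratum B: (1060/1640)²·0.67²/98 = 0.00191358
V_st = 0.00763879
V_srs = s²/n = 5.514/227 = 0.0242907
deff = V_st / V_srs = 0.00763879/0.0242907 = 0.3145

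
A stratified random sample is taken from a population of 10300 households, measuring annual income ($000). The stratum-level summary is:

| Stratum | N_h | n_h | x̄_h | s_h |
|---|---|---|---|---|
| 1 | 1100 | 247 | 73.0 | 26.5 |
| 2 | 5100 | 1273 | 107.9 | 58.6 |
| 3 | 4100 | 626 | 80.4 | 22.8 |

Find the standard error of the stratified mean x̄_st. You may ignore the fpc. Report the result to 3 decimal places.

SE(x̄_st) ≈ 0.908

V̂(x̄_st) = Σ W_h² s_h²/n_h, with W_h = N_h/N and N = 10300:
  stratum 1: (1100/10300)²·26.5²/247 = 0.0324269
  stratum 2: (5100/10300)²·58.6²/1273 = 0.661352
  stratum 3: (4100/10300)²·22.8²/626 = 0.13158
V̂(x̄_st) = 0.825359
SE(x̄_st) = √0.825359 = 0.908493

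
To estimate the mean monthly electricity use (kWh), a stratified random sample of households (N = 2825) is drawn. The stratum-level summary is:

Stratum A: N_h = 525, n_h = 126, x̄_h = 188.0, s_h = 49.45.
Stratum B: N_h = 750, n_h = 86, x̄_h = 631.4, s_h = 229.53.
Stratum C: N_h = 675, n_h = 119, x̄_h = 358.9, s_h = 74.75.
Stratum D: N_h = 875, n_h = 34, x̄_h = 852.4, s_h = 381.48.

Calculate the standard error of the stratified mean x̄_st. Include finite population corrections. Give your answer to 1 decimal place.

SE(x̄_st) ≈ 20.9

V̂(x̄_st) = Σ W_h² (1 − n_h/N_h) s_h²/n_h, with W_h = N_h/N and N = 2825:
  stratum A: (525/2825)²·(1 − 126/525)·49.45²/126 = 0.509398
  stratum B: (750/2825)²·(1 − 86/750)·229.53²/86 = 38.2272
  stratum C: (675/2825)²·(1 − 119/675)·74.75²/119 = 2.20809
  stratum D: (875/2825)²·(1 − 34/875)·381.48²/34 = 394.668
V̂(x̄_st) = 435.613
SE(x̄_st) = √435.613 = 20.8713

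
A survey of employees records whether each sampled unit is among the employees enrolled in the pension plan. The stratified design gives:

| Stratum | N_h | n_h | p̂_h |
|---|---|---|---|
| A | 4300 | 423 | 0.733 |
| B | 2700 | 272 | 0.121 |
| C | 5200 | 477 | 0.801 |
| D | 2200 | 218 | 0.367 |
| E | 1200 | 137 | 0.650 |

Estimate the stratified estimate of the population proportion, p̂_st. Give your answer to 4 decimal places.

N = 15600; stratum weights W_h = N_h/N.
p̂_st = Σ W_h p̂_h = (4300·0.733 + 2700·0.121 + 5200·0.801 + 2200·0.367 + 1200·0.650)/15600 = 0.59174

p̂_st ≈ 0.5917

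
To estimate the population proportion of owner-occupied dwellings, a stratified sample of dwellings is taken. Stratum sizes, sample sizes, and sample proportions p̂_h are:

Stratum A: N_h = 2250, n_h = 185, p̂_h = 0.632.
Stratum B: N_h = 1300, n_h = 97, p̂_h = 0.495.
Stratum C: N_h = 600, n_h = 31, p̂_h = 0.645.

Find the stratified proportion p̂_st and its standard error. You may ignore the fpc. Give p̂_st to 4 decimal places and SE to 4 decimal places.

p̂_st ≈ 0.5910, SE ≈ 0.0280

N = 4150; stratum weights W_h = N_h/N.
p̂_st = Σ W_h p̂_h = (2250·0.632 + 1300·0.495 + 600·0.645)/4150 = 0.59096
V̂(p̂_st) = Σ W_h² p̂_h(1−p̂_h)/(n_h−1):
  stratum A: (2250/4150)²·0.632·0.368/184 = 0.000371549
  stratum B: (1300/4150)²·0.495·0.505/96 = 0.000255515
  stratum C: (600/4150)²·0.645·0.355/30 = 0.000159541
V̂(p̂_st) = 0.000786605; SE = √V̂ = 0.0280465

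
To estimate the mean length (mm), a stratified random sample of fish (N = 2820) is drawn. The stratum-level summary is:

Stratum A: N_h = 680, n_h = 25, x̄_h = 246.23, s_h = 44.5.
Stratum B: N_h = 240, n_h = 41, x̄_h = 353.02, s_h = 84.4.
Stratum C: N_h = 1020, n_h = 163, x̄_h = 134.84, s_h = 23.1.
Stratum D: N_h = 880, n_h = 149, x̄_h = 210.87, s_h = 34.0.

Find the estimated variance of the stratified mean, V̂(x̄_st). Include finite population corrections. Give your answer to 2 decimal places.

V̂(x̄_st) = Σ W_h² (1 − n_h/N_h) s_h²/n_h, with W_h = N_h/N and N = 2820:
  stratum A: (680/2820)²·(1 − 25/680)·44.5²/25 = 4.43641
  stratum B: (240/2820)²·(1 − 41/240)·84.4²/41 = 1.04344
  stratum C: (1020/2820)²·(1 − 163/1020)·23.1²/163 = 0.359848
  stratum D: (880/2820)²·(1 − 149/880)·34.0²/149 = 0.627586
V̂(x̄_st) = 6.46729

V̂(x̄_st) ≈ 6.47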